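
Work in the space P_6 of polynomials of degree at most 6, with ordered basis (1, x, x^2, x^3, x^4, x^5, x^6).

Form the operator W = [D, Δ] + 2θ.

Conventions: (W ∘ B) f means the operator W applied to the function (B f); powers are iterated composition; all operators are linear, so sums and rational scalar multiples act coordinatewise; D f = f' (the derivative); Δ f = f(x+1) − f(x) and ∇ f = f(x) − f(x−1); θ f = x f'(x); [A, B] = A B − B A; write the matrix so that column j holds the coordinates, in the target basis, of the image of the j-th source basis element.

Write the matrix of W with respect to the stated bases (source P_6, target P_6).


image of 1: 0
image of x: 2x
image of x^2: 4x^2
image of x^3: 6x^3
image of x^4: 8x^4
image of x^5: 10x^5
image of x^6: 12x^6
each image's coordinates form column j of the matrix

the matrix is [[0, 0, 0, 0, 0, 0, 0]; [0, 2, 0, 0, 0, 0, 0]; [0, 0, 4, 0, 0, 0, 0]; [0, 0, 0, 6, 0, 0, 0]; [0, 0, 0, 0, 8, 0, 0]; [0, 0, 0, 0, 0, 10, 0]; [0, 0, 0, 0, 0, 0, 12]] (rows listed top to bottom)


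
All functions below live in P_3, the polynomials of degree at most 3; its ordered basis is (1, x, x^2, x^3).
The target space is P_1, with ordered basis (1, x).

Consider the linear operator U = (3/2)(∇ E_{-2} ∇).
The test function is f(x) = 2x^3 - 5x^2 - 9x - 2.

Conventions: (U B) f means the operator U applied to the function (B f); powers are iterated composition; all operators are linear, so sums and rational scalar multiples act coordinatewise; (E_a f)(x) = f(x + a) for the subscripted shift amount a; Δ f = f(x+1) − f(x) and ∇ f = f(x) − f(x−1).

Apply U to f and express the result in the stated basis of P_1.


the result is g(x) = 18x - 69

∇ f = 6x^2 - 16x - 2
E_{-2} ∇ f = 6x^2 - 40x + 54
∇ E_{-2} ∇ f = 12x - 46
((3/2)(∇ E_{-2} ∇)) f = 18x - 69


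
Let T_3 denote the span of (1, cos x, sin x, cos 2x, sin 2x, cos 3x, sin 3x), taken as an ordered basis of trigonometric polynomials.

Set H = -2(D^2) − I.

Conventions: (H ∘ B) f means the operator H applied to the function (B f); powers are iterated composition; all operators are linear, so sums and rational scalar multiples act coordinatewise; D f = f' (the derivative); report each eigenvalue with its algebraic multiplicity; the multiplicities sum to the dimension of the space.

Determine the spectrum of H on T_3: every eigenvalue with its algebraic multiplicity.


image of 1: -1
image of cos x: cos x
image of sin x: sin x
image of cos 2x: 7cos 2x
image of sin 2x: 7sin 2x
image of cos 3x: 17cos 3x
image of sin 3x: 17sin 3x
the matrix is diagonal; its diagonal is (-1, 1, 1, 7, 7, 17, 17)
for a triangular matrix the eigenvalues are the diagonal entries, with algebraic multiplicity their repetition count

λ = -1 (multiplicity 1), λ = 1 (multiplicity 2), λ = 7 (multiplicity 2), λ = 17 (multiplicity 2)


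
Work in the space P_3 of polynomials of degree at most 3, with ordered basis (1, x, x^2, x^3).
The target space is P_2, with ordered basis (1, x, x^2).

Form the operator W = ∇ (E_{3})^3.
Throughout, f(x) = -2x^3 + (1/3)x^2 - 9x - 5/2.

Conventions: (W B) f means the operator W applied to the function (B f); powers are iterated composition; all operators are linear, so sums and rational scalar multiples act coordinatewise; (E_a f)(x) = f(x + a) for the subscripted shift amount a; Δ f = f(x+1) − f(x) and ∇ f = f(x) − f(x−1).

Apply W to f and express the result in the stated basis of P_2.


E_{3} f = -2x^3 - (53/3)x^2 - 61x - 161/2
E_{3} E_{3} f = -2x^3 - (107/3)x^2 - 221x - 953/2
E_{3} E_{3} E_{3} f = -2x^3 - (161/3)x^2 - 489x - 3029/2
∇ (E_{3})^3 f = -6x^2 - (304/3)x - 1312/3

the result is g(x) = -6x^2 - (304/3)x - 1312/3


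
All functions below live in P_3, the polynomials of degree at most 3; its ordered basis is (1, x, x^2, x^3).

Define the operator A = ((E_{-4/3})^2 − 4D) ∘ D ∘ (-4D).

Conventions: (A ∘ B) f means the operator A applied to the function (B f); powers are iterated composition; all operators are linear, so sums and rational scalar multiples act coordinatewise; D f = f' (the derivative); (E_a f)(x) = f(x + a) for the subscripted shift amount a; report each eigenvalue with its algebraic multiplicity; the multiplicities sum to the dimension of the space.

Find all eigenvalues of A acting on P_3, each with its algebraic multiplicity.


λ = 0 (multiplicity 4)

image of 1: 0
image of x: 0
image of x^2: -8
image of x^3: -24x + 160
the matrix is upper triangular; its diagonal is (0, 0, 0, 0)
for a triangular matrix the eigenvalues are the diagonal entries, with algebraic multiplicity their repetition count


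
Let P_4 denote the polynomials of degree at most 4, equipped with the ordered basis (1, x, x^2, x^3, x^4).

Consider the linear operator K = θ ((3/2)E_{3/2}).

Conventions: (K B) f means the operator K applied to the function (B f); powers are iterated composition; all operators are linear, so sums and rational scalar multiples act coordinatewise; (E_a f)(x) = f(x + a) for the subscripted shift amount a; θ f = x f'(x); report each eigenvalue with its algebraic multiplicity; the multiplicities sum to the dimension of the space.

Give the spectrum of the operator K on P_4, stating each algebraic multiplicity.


image of 1: 0
image of x: (3/2)x
image of x^2: 3x^2 + (9/2)x
image of x^3: (9/2)x^3 + (27/2)x^2 + (81/8)x
image of x^4: 6x^4 + 27x^3 + (81/2)x^2 + (81/4)x
the matrix is upper triangular; its diagonal is (0, 3/2, 3, 9/2, 6)
for a triangular matrix the eigenvalues are the diagonal entries, with algebraic multiplicity their repetition count

λ = 0 (multiplicity 1), λ = 3/2 (multiplicity 1), λ = 3 (multiplicity 1), λ = 9/2 (multiplicity 1), λ = 6 (multiplicity 1)


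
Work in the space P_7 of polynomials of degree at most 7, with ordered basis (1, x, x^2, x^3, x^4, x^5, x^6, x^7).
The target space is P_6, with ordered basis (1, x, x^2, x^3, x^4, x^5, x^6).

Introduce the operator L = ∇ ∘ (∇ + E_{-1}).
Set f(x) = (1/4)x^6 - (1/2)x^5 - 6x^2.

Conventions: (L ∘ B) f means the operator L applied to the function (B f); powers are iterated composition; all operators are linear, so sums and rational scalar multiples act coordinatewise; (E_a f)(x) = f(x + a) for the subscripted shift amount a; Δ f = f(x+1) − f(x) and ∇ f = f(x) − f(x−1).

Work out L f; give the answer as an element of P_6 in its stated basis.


g(x) = (3/2)x^5 - (25/4)x^4 + 10x^3 - (35/4)x^2 - 8x + 21/4

∇ f = (3/2)x^5 - (25/4)x^4 + 10x^3 - (35/4)x^2 - 8x + 21/4
E_{-1} f = (1/4)x^6 - 2x^5 + (25/4)x^4 - 10x^3 + (11/4)x^2 + 8x - 21/4
(∇ + E_{-1}) f = (1/4)x^6 - (1/2)x^5 - 6x^2
∇ (∇ + E_{-1}) f = (3/2)x^5 - (25/4)x^4 + 10x^3 - (35/4)x^2 - 8x + 21/4


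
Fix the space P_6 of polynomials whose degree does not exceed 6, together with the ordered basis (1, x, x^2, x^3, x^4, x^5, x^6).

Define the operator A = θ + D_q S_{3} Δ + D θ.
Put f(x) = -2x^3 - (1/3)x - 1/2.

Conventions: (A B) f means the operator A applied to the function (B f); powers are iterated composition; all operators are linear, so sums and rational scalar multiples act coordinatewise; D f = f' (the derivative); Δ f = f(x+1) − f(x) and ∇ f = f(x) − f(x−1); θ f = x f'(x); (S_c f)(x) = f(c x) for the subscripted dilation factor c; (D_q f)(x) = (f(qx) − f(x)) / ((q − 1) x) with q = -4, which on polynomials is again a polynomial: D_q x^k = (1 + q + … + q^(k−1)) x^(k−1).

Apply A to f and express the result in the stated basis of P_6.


the result is g(x) = -6x^3 - 18x^2 + (485/3)x - 55/3

θ f = -6x^3 - (1/3)x
Δ f = -6x^2 - 6x - 7/3
S_{3} Δ f = -54x^2 - 18x - 7/3
D_q S_{3} Δ f = 162x - 18
θ f = -6x^3 - (1/3)x
D θ f = -18x^2 - 1/3
(θ + D_q S_{3} Δ + D θ) f = -6x^3 - 18x^2 + (485/3)x - 55/3


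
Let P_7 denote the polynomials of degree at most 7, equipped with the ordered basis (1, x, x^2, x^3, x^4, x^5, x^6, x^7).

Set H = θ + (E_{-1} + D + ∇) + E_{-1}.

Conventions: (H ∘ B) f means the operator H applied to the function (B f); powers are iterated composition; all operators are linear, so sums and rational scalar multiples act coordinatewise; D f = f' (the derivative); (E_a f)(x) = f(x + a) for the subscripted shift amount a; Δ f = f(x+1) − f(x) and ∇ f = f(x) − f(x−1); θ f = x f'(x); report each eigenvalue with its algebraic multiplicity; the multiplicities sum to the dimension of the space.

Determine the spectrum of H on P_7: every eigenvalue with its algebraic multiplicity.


λ = 2 (multiplicity 1), λ = 3 (multiplicity 1), λ = 4 (multiplicity 1), λ = 5 (multiplicity 1), λ = 6 (multiplicity 1), λ = 7 (multiplicity 1), λ = 8 (multiplicity 1), λ = 9 (multiplicity 1)

image of 1: 2
image of x: 3x
image of x^2: 4x^2 + 1
image of x^3: 5x^3 + 3x - 1
image of x^4: 6x^4 + 6x^2 - 4x + 1
image of x^5: 7x^5 + 10x^3 - 10x^2 + 5x - 1
image of x^6: 8x^6 + 15x^4 - 20x^3 + 15x^2 - 6x + 1
image of x^7: 9x^7 + 21x^5 - 35x^4 + 35x^3 - 21x^2 + 7x - 1
the matrix is upper triangular; its diagonal is (2, 3, 4, 5, 6, 7, 8, 9)
for a triangular matrix the eigenvalues are the diagonal entries, with algebraic multiplicity their repetition count


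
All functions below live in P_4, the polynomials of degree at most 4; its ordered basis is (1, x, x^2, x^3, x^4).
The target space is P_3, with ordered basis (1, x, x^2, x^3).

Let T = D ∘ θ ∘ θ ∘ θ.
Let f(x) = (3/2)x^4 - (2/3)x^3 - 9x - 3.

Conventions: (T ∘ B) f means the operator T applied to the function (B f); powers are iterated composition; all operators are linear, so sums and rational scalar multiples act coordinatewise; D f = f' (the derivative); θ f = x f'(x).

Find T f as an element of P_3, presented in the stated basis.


θ f = 6x^4 - 2x^3 - 9x
θ θ f = 24x^4 - 6x^3 - 9x
θ θ θ f = 96x^4 - 18x^3 - 9x
D θ θ θ f = 384x^3 - 54x^2 - 9

the image equals g(x) = 384x^3 - 54x^2 - 9


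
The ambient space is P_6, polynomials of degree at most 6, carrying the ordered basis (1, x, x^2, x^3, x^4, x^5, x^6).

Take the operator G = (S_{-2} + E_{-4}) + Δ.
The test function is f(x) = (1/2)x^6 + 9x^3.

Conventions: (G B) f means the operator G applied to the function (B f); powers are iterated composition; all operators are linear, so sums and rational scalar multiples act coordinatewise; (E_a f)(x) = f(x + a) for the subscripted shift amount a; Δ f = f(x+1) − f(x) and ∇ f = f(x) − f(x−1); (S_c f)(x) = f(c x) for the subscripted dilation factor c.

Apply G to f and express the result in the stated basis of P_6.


the result is g(x) = (65/2)x^6 - 9x^5 + (255/2)x^4 - 693x^3 + (3693/2)x^2 - 2610x + 2963/2

S_{-2} f = 32x^6 - 72x^3
E_{-4} f = (1/2)x^6 - 12x^5 + 120x^4 - 631x^3 + 1812x^2 - 2640x + 1472
(S_{-2} + E_{-4}) f = (65/2)x^6 - 12x^5 + 120x^4 - 703x^3 + 1812x^2 - 2640x + 1472
Δ f = 3x^5 + (15/2)x^4 + 10x^3 + (69/2)x^2 + 30x + 19/2
((S_{-2} + E_{-4}) + Δ) f = (65/2)x^6 - 9x^5 + (255/2)x^4 - 693x^3 + (3693/2)x^2 - 2610x + 2963/2


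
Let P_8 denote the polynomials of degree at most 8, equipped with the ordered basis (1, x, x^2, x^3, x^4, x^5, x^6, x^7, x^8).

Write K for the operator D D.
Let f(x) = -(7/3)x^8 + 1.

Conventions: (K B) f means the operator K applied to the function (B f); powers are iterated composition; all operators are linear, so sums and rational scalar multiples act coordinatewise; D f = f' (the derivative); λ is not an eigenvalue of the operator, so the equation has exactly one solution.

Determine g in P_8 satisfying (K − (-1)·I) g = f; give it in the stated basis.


write g with unknown coordinates in the stated basis and equate coefficients in (K − (-1)·I) g = f
solving from the highest basis element down gives g = -(7/3)x^8 + (392/3)x^6 - 3920x^4 + 47040x^2 - 94079
check: K g = -(392/3)x^6 + 3920x^4 - 47040x^2 + 94080
so K g − (-1)·g = -(7/3)x^8 + 1 = f ✓

g(x) = -(7/3)x^8 + (392/3)x^6 - 3920x^4 + 47040x^2 - 94079


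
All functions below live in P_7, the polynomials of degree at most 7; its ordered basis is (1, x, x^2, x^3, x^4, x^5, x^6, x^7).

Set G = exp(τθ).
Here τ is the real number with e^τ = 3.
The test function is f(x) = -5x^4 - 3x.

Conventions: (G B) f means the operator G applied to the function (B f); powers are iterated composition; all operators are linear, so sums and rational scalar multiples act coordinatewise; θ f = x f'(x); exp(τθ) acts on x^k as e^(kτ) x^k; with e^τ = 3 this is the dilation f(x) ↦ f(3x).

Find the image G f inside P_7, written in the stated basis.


exp(τθ) x^k = e^(kτ) x^k; with e^τ = 3 this sends x^k to 3^k x^k
x ↦ 3 x
x^4 ↦ 81 x^4
applying this coordinatewise to f: exp(τθ) f = -405x^4 - 9x

g(x) = -405x^4 - 9x


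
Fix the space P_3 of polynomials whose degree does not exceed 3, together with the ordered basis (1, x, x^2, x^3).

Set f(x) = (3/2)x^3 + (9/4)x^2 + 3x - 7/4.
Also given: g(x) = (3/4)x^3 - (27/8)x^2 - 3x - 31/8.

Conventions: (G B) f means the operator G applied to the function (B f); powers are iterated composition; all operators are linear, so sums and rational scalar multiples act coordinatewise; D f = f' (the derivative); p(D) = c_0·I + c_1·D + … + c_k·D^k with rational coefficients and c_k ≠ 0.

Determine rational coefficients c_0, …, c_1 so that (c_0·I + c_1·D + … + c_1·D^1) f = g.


p(D) = (1/2)·I − D, i.e. c_0 = 1/2, c_1 = -1

D^0 f = (3/2)x^3 + (9/4)x^2 + 3x - 7/4
D^1 f = (9/2)x^2 + (9/2)x + 3
matching coefficients of g against c_0 f + c_1 Df + … from the top degree down determines the c_i
solution: c_0 = 1/2, c_1 = -1


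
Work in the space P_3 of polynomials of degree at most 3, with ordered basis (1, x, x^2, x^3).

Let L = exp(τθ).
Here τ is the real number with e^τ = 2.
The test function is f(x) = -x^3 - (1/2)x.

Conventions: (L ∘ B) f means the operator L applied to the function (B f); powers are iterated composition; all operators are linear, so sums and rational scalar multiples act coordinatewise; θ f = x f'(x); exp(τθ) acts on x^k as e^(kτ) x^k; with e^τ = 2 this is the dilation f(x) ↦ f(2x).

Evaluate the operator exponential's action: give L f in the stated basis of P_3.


exp(τθ) x^k = e^(kτ) x^k; with e^τ = 2 this sends x^k to 2^k x^k
x ↦ 2 x
x^3 ↦ 8 x^3
applying this coordinatewise to f: exp(τθ) f = -8x^3 - x

the result is g(x) = -8x^3 - x


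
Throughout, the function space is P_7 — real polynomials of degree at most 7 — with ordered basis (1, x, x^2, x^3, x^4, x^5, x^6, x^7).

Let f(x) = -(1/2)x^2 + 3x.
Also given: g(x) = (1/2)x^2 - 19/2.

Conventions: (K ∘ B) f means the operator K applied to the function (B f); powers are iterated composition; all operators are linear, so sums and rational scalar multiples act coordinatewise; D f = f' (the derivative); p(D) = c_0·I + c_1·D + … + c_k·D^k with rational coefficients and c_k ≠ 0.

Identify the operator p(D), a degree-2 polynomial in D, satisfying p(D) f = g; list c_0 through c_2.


p(D) = -I − 3·D + (1/2)·D^2, i.e. c_0 = -1, c_1 = -3, c_2 = 1/2

D^0 f = -(1/2)x^2 + 3x
D^1 f = -x + 3
D^2 f = -1
matching coefficients of g against c_0 f + c_1 Df + … from the top degree down determines the c_i
solution: c_0 = -1, c_1 = -3, c_2 = 1/2


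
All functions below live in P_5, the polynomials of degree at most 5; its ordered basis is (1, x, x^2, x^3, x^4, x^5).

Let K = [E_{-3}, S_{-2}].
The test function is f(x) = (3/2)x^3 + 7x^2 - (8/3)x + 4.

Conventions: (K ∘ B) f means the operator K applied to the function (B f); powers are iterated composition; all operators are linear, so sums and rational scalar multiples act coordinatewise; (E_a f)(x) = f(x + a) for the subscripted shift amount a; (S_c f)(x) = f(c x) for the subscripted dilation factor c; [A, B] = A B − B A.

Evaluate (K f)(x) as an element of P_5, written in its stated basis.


g(x) = 162x^2 - 495x + 1059/2

S_{-2} f = -12x^3 + 28x^2 + (16/3)x + 4
E_{-3} S_{-2} f = -12x^3 + 136x^2 - (1460/3)x + 564
E_{-3} f = (3/2)x^3 - (13/2)x^2 - (25/6)x + 69/2
S_{-2} E_{-3} f = -12x^3 - 26x^2 + (25/3)x + 69/2
[E_{-3}, S_{-2}] f = 162x^2 - 495x + 1059/2


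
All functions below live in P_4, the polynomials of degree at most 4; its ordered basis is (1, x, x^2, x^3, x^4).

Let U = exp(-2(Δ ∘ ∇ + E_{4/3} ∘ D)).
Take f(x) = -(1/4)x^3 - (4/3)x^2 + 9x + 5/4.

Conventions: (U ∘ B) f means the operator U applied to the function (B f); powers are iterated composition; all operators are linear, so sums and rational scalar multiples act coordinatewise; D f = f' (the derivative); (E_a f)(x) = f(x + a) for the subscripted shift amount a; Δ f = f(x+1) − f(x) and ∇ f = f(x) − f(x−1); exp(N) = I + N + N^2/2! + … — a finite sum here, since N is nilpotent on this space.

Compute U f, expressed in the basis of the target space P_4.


order-1 term: (3/2)x^2 + (37/3)x - 26/9
order-2 term: -3x - 58/3
order-3 term: 2
the series for exp(-2(Δ ∘ ∇ + E_{4/3} ∘ D)) f terminates at order 3
exp(-2(Δ ∘ ∇ + E_{4/3} ∘ D)) f = -(1/4)x^3 + (1/6)x^2 + (55/3)x - 683/36

the result is g(x) = -(1/4)x^3 + (1/6)x^2 + (55/3)x - 683/36


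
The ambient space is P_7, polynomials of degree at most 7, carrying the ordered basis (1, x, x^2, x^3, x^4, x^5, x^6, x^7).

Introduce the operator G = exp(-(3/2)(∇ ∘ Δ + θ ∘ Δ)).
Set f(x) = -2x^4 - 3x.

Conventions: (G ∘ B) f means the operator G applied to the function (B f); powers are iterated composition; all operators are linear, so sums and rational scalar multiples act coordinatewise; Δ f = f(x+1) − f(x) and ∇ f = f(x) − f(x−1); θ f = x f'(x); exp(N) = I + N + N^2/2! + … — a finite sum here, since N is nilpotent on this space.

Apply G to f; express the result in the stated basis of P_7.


order-1 term: 36x^3 + 72x^2 + 12x + 6
order-2 term: -162x^2 - 351x - 108
order-3 term: 162x + 162
the series for exp(-(3/2)(∇ ∘ Δ + θ ∘ Δ)) f terminates at order 3
exp(-(3/2)(∇ ∘ Δ + θ ∘ Δ)) f = -2x^4 + 36x^3 - 90x^2 - 180x + 60

the image equals g(x) = -2x^4 + 36x^3 - 90x^2 - 180x + 60


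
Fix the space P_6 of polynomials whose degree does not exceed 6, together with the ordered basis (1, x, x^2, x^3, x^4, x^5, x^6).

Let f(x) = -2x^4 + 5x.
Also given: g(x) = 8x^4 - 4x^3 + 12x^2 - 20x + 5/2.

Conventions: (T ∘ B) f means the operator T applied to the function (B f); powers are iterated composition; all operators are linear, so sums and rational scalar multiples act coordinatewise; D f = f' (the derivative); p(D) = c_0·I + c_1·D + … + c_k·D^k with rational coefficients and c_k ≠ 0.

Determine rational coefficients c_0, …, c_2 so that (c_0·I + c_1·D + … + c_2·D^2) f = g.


D^0 f = -2x^4 + 5x
D^1 f = -8x^3 + 5
D^2 f = -24x^2
matching coefficients of g against c_0 f + c_1 Df + … from the top degree down determines the c_i
solution: c_0 = -4, c_1 = 1/2, c_2 = -1/2

c_0 = -4, c_1 = 1/2, c_2 = -1/2


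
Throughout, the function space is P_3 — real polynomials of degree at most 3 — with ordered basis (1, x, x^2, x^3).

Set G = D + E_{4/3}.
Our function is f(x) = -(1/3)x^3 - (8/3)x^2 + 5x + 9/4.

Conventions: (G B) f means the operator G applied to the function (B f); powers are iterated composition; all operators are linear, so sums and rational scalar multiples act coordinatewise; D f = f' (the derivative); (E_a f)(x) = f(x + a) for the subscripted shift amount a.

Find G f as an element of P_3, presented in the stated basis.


the image equals g(x) = -(1/3)x^3 - 5x^2 - (83/9)x + 2717/324

D f = -x^2 - (16/3)x + 5
E_{4/3} f = -(1/3)x^3 - 4x^2 - (35/9)x + 1097/324
(D + E_{4/3}) f = -(1/3)x^3 - 5x^2 - (83/9)x + 2717/324


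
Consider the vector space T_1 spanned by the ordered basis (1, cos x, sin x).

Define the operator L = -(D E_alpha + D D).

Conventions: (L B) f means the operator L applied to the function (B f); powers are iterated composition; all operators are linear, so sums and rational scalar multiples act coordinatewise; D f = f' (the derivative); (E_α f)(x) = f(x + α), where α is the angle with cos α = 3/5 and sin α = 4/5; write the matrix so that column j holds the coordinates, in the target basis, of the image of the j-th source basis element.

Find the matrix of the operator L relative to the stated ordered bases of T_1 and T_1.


image of 1: 0
image of cos x: (9/5)cos x + (3/5)sin x
image of sin x: -(3/5)cos x + (9/5)sin x
each image's coordinates form column j of the matrix

the matrix is [[0, 0, 0]; [0, 9/5, -3/5]; [0, 3/5, 9/5]] (rows listed top to bottom)


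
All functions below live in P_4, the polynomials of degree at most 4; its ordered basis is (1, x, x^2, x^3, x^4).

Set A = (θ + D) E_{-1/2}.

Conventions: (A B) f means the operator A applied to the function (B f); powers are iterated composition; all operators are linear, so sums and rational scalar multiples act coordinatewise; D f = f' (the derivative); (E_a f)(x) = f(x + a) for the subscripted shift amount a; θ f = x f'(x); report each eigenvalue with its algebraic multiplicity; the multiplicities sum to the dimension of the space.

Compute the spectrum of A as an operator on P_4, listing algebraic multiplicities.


image of 1: 0
image of x: x + 1
image of x^2: 2x^2 + x - 1
image of x^3: 3x^3 - (9/4)x + 3/4
image of x^4: 4x^4 - 2x^3 - 3x^2 + (5/2)x - 1/2
the matrix is upper triangular; its diagonal is (0, 1, 2, 3, 4)
for a triangular matrix the eigenvalues are the diagonal entries, with algebraic multiplicity their repetition count

λ = 0 (multiplicity 1), λ = 1 (multiplicity 1), λ = 2 (multiplicity 1), λ = 3 (multiplicity 1), λ = 4 (multiplicity 1)


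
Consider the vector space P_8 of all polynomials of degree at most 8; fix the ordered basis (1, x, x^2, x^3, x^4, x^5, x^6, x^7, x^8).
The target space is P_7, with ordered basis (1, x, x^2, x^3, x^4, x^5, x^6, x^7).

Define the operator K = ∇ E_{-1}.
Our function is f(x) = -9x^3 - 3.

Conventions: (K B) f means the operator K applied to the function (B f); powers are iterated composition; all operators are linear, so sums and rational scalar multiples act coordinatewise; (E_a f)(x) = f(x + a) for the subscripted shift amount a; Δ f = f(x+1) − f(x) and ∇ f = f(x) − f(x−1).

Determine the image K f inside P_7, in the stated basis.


the result is g(x) = -27x^2 + 81x - 63

E_{-1} f = -9x^3 + 27x^2 - 27x + 6
∇ E_{-1} f = -27x^2 + 81x - 63


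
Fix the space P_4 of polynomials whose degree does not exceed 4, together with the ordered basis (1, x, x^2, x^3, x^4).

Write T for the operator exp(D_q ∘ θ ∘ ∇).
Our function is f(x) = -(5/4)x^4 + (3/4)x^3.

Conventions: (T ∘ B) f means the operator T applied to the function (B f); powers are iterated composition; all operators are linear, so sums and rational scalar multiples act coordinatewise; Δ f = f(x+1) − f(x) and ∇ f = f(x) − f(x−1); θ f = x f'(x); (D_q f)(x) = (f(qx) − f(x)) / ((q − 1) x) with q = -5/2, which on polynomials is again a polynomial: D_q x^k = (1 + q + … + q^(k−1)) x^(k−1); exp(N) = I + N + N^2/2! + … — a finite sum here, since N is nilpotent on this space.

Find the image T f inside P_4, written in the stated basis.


the image equals g(x) = -(5/4)x^4 + (3/4)x^3 - (285/4)x^2 - (117/4)x - 157/2

order-1 term: -(285/4)x^2 - (117/4)x - 29/4
order-2 term: -285/4
the series for exp(D_q ∘ θ ∘ ∇) f terminates at order 2
exp(D_q ∘ θ ∘ ∇) f = -(5/4)x^4 + (3/4)x^3 - (285/4)x^2 - (117/4)x - 157/2


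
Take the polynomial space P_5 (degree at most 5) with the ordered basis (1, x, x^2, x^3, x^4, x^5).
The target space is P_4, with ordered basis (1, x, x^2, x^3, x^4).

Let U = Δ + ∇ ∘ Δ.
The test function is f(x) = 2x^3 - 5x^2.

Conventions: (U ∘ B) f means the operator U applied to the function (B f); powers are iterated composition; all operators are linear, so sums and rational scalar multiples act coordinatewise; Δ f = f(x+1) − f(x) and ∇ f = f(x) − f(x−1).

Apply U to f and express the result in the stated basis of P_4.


the image equals g(x) = 6x^2 + 8x - 13

Δ f = 6x^2 - 4x - 3
Δ f = 6x^2 - 4x - 3
∇ Δ f = 12x - 10
(Δ + ∇ ∘ Δ) f = 6x^2 + 8x - 13


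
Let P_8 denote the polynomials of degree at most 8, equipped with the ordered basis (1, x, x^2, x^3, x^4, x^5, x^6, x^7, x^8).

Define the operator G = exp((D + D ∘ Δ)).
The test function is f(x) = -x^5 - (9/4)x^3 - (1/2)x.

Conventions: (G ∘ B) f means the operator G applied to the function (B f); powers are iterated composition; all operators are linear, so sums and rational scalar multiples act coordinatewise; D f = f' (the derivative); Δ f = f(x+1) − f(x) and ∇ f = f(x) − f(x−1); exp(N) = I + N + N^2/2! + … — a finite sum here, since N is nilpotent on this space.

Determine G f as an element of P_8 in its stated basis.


g(x) = -x^5 - 5x^4 - (129/4)x^3 - (427/4)x^2 - (903/4)x - 219

order-1 term: -5x^4 - 20x^3 - (147/4)x^2 - (67/2)x - 49/4
order-2 term: -10x^3 - 60x^2 - (507/4)x - 187/2
order-3 term: -10x^2 - 60x - 369/4
order-4 term: -5x - 20
order-5 term: -1
the series for exp((D + D ∘ Δ)) f terminates at order 5
exp((D + D ∘ Δ)) f = -x^5 - 5x^4 - (129/4)x^3 - (427/4)x^2 - (903/4)x - 219


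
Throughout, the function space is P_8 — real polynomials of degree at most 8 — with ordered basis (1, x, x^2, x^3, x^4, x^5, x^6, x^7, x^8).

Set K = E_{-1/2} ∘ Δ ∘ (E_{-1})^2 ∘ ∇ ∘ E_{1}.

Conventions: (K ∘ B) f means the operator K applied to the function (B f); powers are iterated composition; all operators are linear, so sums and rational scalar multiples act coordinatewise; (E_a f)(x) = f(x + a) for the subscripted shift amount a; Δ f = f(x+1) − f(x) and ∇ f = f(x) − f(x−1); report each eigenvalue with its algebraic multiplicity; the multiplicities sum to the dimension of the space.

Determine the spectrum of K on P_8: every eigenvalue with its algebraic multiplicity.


image of 1: 0
image of x: 0
image of x^2: 2
image of x^3: 6x - 9
image of x^4: 12x^2 - 36x + 29
image of x^5: 20x^3 - 90x^2 + 145x - 165/2
image of x^6: 30x^4 - 180x^3 + 435x^2 - 495x + 1771/8
image of x^7: 42x^5 - 315x^4 + 1015x^3 - (3465/2)x^2 + (12397/8)x - 9219/16
image of x^8: 56x^6 - 504x^5 + 2030x^4 - 4620x^3 + (12397/2)x^2 - (9219/2)x + 11797/8
the matrix is upper triangular; its diagonal is (0, 0, 0, 0, 0, 0, 0, 0, 0)
for a triangular matrix the eigenvalues are the diagonal entries, with algebraic multiplicity their repetition count

λ = 0 (multiplicity 9)


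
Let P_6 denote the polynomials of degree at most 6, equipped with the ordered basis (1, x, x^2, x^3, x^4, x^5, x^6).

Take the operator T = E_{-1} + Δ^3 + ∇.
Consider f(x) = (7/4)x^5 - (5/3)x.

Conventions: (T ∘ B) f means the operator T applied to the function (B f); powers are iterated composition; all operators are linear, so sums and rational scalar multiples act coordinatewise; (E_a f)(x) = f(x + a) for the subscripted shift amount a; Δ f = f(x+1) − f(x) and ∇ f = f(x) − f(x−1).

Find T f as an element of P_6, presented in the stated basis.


E_{-1} f = (7/4)x^5 - (35/4)x^4 + (35/2)x^3 - (35/2)x^2 + (85/12)x - 1/12
Δ f = (35/4)x^4 + (35/2)x^3 + (35/2)x^2 + (35/4)x + 1/12
Δ Δ f = 35x^3 + 105x^2 + (245/2)x + 105/2
Δ Δ Δ f = 105x^2 + 315x + 525/2
∇ f = (35/4)x^4 - (35/2)x^3 + (35/2)x^2 - (35/4)x + 1/12
(E_{-1} + Δ^3 + ∇) f = (7/4)x^5 + 105x^2 + (940/3)x + 525/2

the image equals g(x) = (7/4)x^5 + 105x^2 + (940/3)x + 525/2


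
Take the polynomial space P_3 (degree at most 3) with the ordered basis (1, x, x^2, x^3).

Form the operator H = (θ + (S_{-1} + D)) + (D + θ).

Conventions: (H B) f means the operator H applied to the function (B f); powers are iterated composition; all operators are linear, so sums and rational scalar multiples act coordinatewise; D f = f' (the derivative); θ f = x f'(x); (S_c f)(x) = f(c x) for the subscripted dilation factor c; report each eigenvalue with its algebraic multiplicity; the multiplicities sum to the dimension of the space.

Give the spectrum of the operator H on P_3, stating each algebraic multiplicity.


image of 1: 1
image of x: x + 2
image of x^2: 5x^2 + 4x
image of x^3: 5x^3 + 6x^2
the matrix is upper triangular; its diagonal is (1, 1, 5, 5)
for a triangular matrix the eigenvalues are the diagonal entries, with algebraic multiplicity their repetition count

λ = 1 (multiplicity 2), λ = 5 (multiplicity 2)


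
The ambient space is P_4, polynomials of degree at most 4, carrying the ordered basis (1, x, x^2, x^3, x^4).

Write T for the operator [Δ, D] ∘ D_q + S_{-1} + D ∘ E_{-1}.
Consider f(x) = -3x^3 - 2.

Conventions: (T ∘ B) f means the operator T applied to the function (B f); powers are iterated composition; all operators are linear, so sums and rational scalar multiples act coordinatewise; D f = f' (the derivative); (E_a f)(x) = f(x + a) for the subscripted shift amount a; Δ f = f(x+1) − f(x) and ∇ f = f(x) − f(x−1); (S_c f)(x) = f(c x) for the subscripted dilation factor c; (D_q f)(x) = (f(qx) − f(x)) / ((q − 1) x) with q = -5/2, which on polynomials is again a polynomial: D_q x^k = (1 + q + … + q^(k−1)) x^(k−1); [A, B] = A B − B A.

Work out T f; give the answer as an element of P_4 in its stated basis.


the image equals g(x) = 3x^3 - 9x^2 + 18x - 11

D_q f = -(57/4)x^2
D D_q f = -(57/2)x
Δ D D_q f = -57/2
Δ D_q f = -(57/2)x - 57/4
D Δ D_q f = -57/2
[Δ, D] D_q f = 0
S_{-1} f = 3x^3 - 2
E_{-1} f = -3x^3 + 9x^2 - 9x + 1
D E_{-1} f = -9x^2 + 18x - 9
([Δ, D] ∘ D_q + S_{-1} + D ∘ E_{-1}) f = 3x^3 - 9x^2 + 18x - 11


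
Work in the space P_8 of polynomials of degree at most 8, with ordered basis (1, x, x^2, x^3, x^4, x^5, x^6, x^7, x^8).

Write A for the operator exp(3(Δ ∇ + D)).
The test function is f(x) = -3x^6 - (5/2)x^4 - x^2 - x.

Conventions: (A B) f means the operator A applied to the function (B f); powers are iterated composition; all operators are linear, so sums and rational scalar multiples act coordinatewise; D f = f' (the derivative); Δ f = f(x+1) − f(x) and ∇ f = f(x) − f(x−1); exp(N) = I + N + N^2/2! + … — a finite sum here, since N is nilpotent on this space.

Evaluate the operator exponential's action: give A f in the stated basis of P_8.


order-1 term: -54x^5 - 270x^4 - 30x^3 - 360x^2 - 6x - 42
order-2 term: -405x^4 - 3240x^3 - 4995x^2 - 2160x - 1899
order-3 term: -1620x^3 - 14580x^2 - 29430x - 12960
order-4 term: -3645x^2 - 29160x - 87885/2
order-5 term: -4374x - 21870
order-6 term: -2187
the series for exp(3(Δ ∇ + D)) f terminates at order 6
exp(3(Δ ∇ + D)) f = -3x^6 - 54x^5 - (1355/2)x^4 - 4890x^3 - 23581x^2 - 65131x - 165801/2

g(x) = -3x^6 - 54x^5 - (1355/2)x^4 - 4890x^3 - 23581x^2 - 65131x - 165801/2


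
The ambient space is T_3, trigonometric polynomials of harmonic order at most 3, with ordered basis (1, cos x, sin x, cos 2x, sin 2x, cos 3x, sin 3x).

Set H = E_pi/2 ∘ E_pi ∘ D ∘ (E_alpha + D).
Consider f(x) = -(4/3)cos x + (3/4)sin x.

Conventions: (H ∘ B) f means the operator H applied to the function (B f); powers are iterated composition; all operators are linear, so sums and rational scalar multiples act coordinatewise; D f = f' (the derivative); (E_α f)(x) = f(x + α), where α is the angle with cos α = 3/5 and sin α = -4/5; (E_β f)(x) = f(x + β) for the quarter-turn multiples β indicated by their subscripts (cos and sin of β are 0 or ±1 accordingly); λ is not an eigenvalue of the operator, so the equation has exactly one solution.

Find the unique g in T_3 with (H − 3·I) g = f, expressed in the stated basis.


g(x) = (61/116)cos x - (31/87)sin x

write g with unknown coordinates in the stated basis and equate coefficients in (H − 3·I) g = f
solving from the highest basis element down gives g = (61/116)cos x - (31/87)sin x
check: H g = (85/348)cos x - (37/116)sin x
so H g − 3·g = -(4/3)cos x + (3/4)sin x = f ✓


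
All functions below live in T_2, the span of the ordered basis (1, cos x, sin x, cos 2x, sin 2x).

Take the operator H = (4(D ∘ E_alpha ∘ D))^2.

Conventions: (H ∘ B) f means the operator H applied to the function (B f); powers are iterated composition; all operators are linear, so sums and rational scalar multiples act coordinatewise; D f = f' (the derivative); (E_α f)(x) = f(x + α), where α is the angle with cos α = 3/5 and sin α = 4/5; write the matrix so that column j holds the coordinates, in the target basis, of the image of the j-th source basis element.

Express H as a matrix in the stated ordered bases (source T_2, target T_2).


the matrix is [[0, 0, 0, 0, 0]; [0, -112/25, 384/25, 0, 0]; [0, -384/25, -112/25, 0, 0]; [0, 0, 0, -134912/625, -86016/625]; [0, 0, 0, 86016/625, -134912/625]] (rows listed top to bottom)

image of 1: 0
image of cos x: -(112/25)cos x - (384/25)sin x
image of sin x: (384/25)cos x - (112/25)sin x
image of cos 2x: -(134912/625)cos 2x + (86016/625)sin 2x
image of sin 2x: -(86016/625)cos 2x - (134912/625)sin 2x
each image's coordinates form column j of the matrix


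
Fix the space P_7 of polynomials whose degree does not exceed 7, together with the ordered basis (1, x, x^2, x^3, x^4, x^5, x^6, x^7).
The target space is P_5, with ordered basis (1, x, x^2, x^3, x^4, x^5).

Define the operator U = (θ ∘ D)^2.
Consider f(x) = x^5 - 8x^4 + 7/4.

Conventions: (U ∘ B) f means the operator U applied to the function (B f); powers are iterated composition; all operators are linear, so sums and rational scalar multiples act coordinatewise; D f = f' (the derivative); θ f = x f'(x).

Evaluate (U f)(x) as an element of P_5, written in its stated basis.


the image equals g(x) = 240x^3 - 576x^2

D f = 5x^4 - 32x^3
θ D f = 20x^4 - 96x^3
D (θ ∘ D) f = 80x^3 - 288x^2
θ D (θ ∘ D) f = 240x^3 - 576x^2


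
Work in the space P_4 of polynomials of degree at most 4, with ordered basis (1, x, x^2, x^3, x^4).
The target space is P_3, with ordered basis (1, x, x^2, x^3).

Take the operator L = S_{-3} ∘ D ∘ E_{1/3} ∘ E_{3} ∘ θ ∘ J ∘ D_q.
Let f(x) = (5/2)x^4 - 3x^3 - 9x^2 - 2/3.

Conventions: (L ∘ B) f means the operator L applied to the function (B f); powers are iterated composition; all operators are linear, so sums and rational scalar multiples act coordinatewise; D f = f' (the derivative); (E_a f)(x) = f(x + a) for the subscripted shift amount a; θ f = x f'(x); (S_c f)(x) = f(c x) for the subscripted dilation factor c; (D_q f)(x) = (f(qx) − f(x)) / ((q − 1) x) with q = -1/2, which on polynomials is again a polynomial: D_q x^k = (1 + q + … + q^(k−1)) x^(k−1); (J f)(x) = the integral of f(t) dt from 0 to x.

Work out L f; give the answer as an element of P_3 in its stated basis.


the image equals g(x) = -(675/4)x^3 + (2007/4)x^2 - 463x + 3415/27

D_q f = (25/16)x^3 - (9/4)x^2 - (9/2)x
J D_q f = (25/64)x^4 - (3/4)x^3 - (9/4)x^2
θ J D_q f = (25/16)x^4 - (9/4)x^3 - (9/2)x^2
E_{3} (θ ∘ J ∘ D_q) f = (25/16)x^4 + (33/2)x^3 + (477/8)x^2 + 81x + 405/16
E_{1/3} E_{3} (θ ∘ J ∘ D_q) f = (25/16)x^4 + (223/12)x^3 + (463/6)x^2 + (3415/27)x + 4825/81
D (E_{1/3} ∘ E_{3}) (θ ∘ J ∘ D_q) f = (25/4)x^3 + (223/4)x^2 + (463/3)x + 3415/27
S_{-3} D (E_{1/3} ∘ E_{3}) (θ ∘ J ∘ D_q) f = -(675/4)x^3 + (2007/4)x^2 - 463x + 3415/27


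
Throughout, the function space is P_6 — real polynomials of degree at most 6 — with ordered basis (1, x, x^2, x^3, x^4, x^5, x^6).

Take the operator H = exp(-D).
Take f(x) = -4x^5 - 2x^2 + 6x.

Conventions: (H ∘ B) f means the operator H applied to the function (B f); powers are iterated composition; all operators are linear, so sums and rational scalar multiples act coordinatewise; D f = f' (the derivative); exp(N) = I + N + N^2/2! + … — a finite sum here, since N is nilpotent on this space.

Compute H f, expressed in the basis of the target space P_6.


g(x) = -4x^5 + 20x^4 - 40x^3 + 38x^2 - 10x - 4

order-1 term: 20x^4 + 4x - 6
order-2 term: -40x^3 - 2
order-3 term: 40x^2
order-4 term: -20x
order-5 term: 4
the series for exp(-D) f terminates at order 5
exp(-D) f = -4x^5 + 20x^4 - 40x^3 + 38x^2 - 10x - 4


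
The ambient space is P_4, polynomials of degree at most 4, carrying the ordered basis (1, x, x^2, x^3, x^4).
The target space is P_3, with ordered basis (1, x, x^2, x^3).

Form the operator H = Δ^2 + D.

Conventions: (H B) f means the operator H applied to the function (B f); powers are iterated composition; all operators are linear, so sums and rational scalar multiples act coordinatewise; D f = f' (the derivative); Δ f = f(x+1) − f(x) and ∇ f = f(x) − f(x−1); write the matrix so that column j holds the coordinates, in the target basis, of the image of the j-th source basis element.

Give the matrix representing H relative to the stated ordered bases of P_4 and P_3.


the matrix is [[0, 1, 2, 6, 14]; [0, 0, 2, 6, 24]; [0, 0, 0, 3, 12]; [0, 0, 0, 0, 4]] (rows listed top to bottom)

image of 1: 0
image of x: 1
image of x^2: 2x + 2
image of x^3: 3x^2 + 6x + 6
image of x^4: 4x^3 + 12x^2 + 24x + 14
each image's coordinates form column j of the matrix


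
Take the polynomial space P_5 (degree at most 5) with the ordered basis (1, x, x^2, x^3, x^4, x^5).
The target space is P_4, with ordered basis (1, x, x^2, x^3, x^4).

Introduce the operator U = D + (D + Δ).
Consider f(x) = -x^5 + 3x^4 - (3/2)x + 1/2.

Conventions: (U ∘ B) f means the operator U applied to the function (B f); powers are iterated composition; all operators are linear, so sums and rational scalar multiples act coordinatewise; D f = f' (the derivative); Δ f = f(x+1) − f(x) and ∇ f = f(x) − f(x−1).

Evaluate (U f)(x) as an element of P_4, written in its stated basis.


D f = -5x^4 + 12x^3 - 3/2
D f = -5x^4 + 12x^3 - 3/2
Δ f = -5x^4 + 2x^3 + 8x^2 + 7x + 1/2
(D + Δ) f = -10x^4 + 14x^3 + 8x^2 + 7x - 1
(D + (D + Δ)) f = -15x^4 + 26x^3 + 8x^2 + 7x - 5/2

the image equals g(x) = -15x^4 + 26x^3 + 8x^2 + 7x - 5/2


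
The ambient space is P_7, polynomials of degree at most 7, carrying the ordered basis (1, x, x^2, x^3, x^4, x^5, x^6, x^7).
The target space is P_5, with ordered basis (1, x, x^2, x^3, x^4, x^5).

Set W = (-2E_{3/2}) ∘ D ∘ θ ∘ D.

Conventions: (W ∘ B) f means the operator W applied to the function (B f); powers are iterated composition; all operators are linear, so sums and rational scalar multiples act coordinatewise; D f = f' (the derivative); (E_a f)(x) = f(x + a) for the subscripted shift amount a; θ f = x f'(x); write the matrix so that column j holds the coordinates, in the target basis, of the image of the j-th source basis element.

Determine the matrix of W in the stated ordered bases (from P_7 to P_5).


image of 1: 0
image of x: 0
image of x^2: -4
image of x^3: -24x - 36
image of x^4: -72x^2 - 216x - 162
image of x^5: -160x^3 - 720x^2 - 1080x - 540
image of x^6: -300x^4 - 1800x^3 - 4050x^2 - 4050x - 6075/4
image of x^7: -504x^5 - 3780x^4 - 11340x^3 - 17010x^2 - (25515/2)x - 15309/4
each image's coordinates form column j of the matrix

the matrix is [[0, 0, -4, -36, -162, -540, -6075/4, -15309/4]; [0, 0, 0, -24, -216, -1080, -4050, -25515/2]; [0, 0, 0, 0, -72, -720, -4050, -17010]; [0, 0, 0, 0, 0, -160, -1800, -11340]; [0, 0, 0, 0, 0, 0, -300, -3780]; [0, 0, 0, 0, 0, 0, 0, -504]] (rows listed top to bottom)


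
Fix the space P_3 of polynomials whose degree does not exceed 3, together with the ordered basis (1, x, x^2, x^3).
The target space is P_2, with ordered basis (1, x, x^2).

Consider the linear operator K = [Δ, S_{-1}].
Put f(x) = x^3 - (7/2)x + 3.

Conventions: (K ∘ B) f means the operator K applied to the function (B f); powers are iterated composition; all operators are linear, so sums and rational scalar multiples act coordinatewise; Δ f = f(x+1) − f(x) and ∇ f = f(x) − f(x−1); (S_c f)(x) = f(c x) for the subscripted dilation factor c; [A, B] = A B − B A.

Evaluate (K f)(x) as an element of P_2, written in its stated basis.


the result is g(x) = -6x^2 + 5

S_{-1} f = -x^3 + (7/2)x + 3
Δ S_{-1} f = -3x^2 - 3x + 5/2
Δ f = 3x^2 + 3x - 5/2
S_{-1} Δ f = 3x^2 - 3x - 5/2
[Δ, S_{-1}] f = -6x^2 + 5


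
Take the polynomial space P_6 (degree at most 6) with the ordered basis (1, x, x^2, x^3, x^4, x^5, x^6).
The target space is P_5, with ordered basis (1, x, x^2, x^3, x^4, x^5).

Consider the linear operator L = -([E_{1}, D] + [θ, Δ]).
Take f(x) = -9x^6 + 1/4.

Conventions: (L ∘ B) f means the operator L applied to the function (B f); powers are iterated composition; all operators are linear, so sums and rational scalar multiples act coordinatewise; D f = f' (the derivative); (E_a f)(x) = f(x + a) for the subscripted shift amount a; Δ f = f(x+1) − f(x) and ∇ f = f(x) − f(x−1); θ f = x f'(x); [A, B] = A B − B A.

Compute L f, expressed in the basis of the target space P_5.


D f = -54x^5
E_{1} D f = -54x^5 - 270x^4 - 540x^3 - 540x^2 - 270x - 54
E_{1} f = -9x^6 - 54x^5 - 135x^4 - 180x^3 - 135x^2 - 54x - 35/4
D E_{1} f = -54x^5 - 270x^4 - 540x^3 - 540x^2 - 270x - 54
[E_{1}, D] f = 0
Δ f = -54x^5 - 135x^4 - 180x^3 - 135x^2 - 54x - 9
θ Δ f = -270x^5 - 540x^4 - 540x^3 - 270x^2 - 54x
θ f = -54x^6
Δ θ f = -324x^5 - 810x^4 - 1080x^3 - 810x^2 - 324x - 54
[θ, Δ] f = 54x^5 + 270x^4 + 540x^3 + 540x^2 + 270x + 54
([E_{1}, D] + [θ, Δ]) f = 54x^5 + 270x^4 + 540x^3 + 540x^2 + 270x + 54
(-([E_{1}, D] + [θ, Δ])) f = -54x^5 - 270x^4 - 540x^3 - 540x^2 - 270x - 54

the result is g(x) = -54x^5 - 270x^4 - 540x^3 - 540x^2 - 270x - 54
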